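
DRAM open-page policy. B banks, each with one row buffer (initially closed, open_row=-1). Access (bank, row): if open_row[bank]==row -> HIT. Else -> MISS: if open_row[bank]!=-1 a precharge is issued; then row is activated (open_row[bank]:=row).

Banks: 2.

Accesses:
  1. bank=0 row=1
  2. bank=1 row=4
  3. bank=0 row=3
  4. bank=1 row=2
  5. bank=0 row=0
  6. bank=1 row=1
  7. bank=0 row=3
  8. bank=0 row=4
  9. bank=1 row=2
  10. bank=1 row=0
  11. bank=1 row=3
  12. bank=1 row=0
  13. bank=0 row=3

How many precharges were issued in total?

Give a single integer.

Answer: 11

Derivation:
Acc 1: bank0 row1 -> MISS (open row1); precharges=0
Acc 2: bank1 row4 -> MISS (open row4); precharges=0
Acc 3: bank0 row3 -> MISS (open row3); precharges=1
Acc 4: bank1 row2 -> MISS (open row2); precharges=2
Acc 5: bank0 row0 -> MISS (open row0); precharges=3
Acc 6: bank1 row1 -> MISS (open row1); precharges=4
Acc 7: bank0 row3 -> MISS (open row3); precharges=5
Acc 8: bank0 row4 -> MISS (open row4); precharges=6
Acc 9: bank1 row2 -> MISS (open row2); precharges=7
Acc 10: bank1 row0 -> MISS (open row0); precharges=8
Acc 11: bank1 row3 -> MISS (open row3); precharges=9
Acc 12: bank1 row0 -> MISS (open row0); precharges=10
Acc 13: bank0 row3 -> MISS (open row3); precharges=11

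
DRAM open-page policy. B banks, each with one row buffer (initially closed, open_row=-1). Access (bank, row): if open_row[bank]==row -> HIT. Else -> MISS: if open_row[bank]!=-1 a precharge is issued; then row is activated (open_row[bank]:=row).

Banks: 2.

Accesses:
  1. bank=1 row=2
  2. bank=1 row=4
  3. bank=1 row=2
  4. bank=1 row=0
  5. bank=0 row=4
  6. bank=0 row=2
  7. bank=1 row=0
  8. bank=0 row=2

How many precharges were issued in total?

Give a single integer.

Acc 1: bank1 row2 -> MISS (open row2); precharges=0
Acc 2: bank1 row4 -> MISS (open row4); precharges=1
Acc 3: bank1 row2 -> MISS (open row2); precharges=2
Acc 4: bank1 row0 -> MISS (open row0); precharges=3
Acc 5: bank0 row4 -> MISS (open row4); precharges=3
Acc 6: bank0 row2 -> MISS (open row2); precharges=4
Acc 7: bank1 row0 -> HIT
Acc 8: bank0 row2 -> HIT

Answer: 4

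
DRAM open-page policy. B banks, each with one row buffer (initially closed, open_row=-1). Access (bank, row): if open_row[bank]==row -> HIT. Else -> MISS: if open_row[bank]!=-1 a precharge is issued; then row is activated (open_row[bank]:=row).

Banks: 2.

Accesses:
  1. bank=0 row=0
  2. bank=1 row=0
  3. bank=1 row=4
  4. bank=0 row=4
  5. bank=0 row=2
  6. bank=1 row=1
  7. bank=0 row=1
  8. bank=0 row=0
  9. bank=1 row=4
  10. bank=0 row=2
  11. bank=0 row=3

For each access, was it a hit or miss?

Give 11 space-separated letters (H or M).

Acc 1: bank0 row0 -> MISS (open row0); precharges=0
Acc 2: bank1 row0 -> MISS (open row0); precharges=0
Acc 3: bank1 row4 -> MISS (open row4); precharges=1
Acc 4: bank0 row4 -> MISS (open row4); precharges=2
Acc 5: bank0 row2 -> MISS (open row2); precharges=3
Acc 6: bank1 row1 -> MISS (open row1); precharges=4
Acc 7: bank0 row1 -> MISS (open row1); precharges=5
Acc 8: bank0 row0 -> MISS (open row0); precharges=6
Acc 9: bank1 row4 -> MISS (open row4); precharges=7
Acc 10: bank0 row2 -> MISS (open row2); precharges=8
Acc 11: bank0 row3 -> MISS (open row3); precharges=9

Answer: M M M M M M M M M M M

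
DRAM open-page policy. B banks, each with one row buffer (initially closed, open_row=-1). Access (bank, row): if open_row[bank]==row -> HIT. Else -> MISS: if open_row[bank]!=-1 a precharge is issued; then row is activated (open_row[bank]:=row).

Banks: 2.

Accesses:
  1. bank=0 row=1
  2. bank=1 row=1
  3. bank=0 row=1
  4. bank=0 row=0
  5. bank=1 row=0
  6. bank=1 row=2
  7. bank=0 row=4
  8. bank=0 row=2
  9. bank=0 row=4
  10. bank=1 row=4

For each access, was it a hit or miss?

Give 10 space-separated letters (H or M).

Answer: M M H M M M M M M M

Derivation:
Acc 1: bank0 row1 -> MISS (open row1); precharges=0
Acc 2: bank1 row1 -> MISS (open row1); precharges=0
Acc 3: bank0 row1 -> HIT
Acc 4: bank0 row0 -> MISS (open row0); precharges=1
Acc 5: bank1 row0 -> MISS (open row0); precharges=2
Acc 6: bank1 row2 -> MISS (open row2); precharges=3
Acc 7: bank0 row4 -> MISS (open row4); precharges=4
Acc 8: bank0 row2 -> MISS (open row2); precharges=5
Acc 9: bank0 row4 -> MISS (open row4); precharges=6
Acc 10: bank1 row4 -> MISS (open row4); precharges=7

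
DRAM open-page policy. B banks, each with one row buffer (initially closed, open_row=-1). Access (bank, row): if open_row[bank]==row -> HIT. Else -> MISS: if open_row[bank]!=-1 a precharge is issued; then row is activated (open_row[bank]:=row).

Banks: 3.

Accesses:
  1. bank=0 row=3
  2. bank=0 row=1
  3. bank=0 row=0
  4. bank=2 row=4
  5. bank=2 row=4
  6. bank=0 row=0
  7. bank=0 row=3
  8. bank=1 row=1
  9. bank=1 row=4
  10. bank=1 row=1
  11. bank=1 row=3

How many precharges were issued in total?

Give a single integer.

Acc 1: bank0 row3 -> MISS (open row3); precharges=0
Acc 2: bank0 row1 -> MISS (open row1); precharges=1
Acc 3: bank0 row0 -> MISS (open row0); precharges=2
Acc 4: bank2 row4 -> MISS (open row4); precharges=2
Acc 5: bank2 row4 -> HIT
Acc 6: bank0 row0 -> HIT
Acc 7: bank0 row3 -> MISS (open row3); precharges=3
Acc 8: bank1 row1 -> MISS (open row1); precharges=3
Acc 9: bank1 row4 -> MISS (open row4); precharges=4
Acc 10: bank1 row1 -> MISS (open row1); precharges=5
Acc 11: bank1 row3 -> MISS (open row3); precharges=6

Answer: 6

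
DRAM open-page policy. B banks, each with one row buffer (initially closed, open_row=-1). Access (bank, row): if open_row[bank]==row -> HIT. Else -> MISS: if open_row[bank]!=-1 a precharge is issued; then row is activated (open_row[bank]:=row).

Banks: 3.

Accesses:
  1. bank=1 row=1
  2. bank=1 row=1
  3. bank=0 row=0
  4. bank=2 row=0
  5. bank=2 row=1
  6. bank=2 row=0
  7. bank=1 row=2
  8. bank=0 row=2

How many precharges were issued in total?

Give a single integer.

Answer: 4

Derivation:
Acc 1: bank1 row1 -> MISS (open row1); precharges=0
Acc 2: bank1 row1 -> HIT
Acc 3: bank0 row0 -> MISS (open row0); precharges=0
Acc 4: bank2 row0 -> MISS (open row0); precharges=0
Acc 5: bank2 row1 -> MISS (open row1); precharges=1
Acc 6: bank2 row0 -> MISS (open row0); precharges=2
Acc 7: bank1 row2 -> MISS (open row2); precharges=3
Acc 8: bank0 row2 -> MISS (open row2); precharges=4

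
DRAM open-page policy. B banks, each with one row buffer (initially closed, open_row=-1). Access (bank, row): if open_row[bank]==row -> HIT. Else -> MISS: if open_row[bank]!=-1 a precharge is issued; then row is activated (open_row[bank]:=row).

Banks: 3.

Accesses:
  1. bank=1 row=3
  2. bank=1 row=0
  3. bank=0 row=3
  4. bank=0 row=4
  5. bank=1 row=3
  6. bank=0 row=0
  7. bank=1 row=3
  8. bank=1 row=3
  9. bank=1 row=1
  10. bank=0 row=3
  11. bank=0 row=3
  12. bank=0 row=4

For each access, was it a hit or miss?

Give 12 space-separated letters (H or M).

Acc 1: bank1 row3 -> MISS (open row3); precharges=0
Acc 2: bank1 row0 -> MISS (open row0); precharges=1
Acc 3: bank0 row3 -> MISS (open row3); precharges=1
Acc 4: bank0 row4 -> MISS (open row4); precharges=2
Acc 5: bank1 row3 -> MISS (open row3); precharges=3
Acc 6: bank0 row0 -> MISS (open row0); precharges=4
Acc 7: bank1 row3 -> HIT
Acc 8: bank1 row3 -> HIT
Acc 9: bank1 row1 -> MISS (open row1); precharges=5
Acc 10: bank0 row3 -> MISS (open row3); precharges=6
Acc 11: bank0 row3 -> HIT
Acc 12: bank0 row4 -> MISS (open row4); precharges=7

Answer: M M M M M M H H M M H M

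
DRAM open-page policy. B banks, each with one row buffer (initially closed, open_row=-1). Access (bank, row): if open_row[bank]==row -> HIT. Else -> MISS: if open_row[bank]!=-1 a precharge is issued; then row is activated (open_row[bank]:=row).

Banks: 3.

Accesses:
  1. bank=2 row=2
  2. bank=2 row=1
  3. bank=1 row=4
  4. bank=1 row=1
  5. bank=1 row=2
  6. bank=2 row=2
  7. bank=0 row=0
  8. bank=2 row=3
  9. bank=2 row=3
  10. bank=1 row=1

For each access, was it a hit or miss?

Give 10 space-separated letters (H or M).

Answer: M M M M M M M M H M

Derivation:
Acc 1: bank2 row2 -> MISS (open row2); precharges=0
Acc 2: bank2 row1 -> MISS (open row1); precharges=1
Acc 3: bank1 row4 -> MISS (open row4); precharges=1
Acc 4: bank1 row1 -> MISS (open row1); precharges=2
Acc 5: bank1 row2 -> MISS (open row2); precharges=3
Acc 6: bank2 row2 -> MISS (open row2); precharges=4
Acc 7: bank0 row0 -> MISS (open row0); precharges=4
Acc 8: bank2 row3 -> MISS (open row3); precharges=5
Acc 9: bank2 row3 -> HIT
Acc 10: bank1 row1 -> MISS (open row1); precharges=6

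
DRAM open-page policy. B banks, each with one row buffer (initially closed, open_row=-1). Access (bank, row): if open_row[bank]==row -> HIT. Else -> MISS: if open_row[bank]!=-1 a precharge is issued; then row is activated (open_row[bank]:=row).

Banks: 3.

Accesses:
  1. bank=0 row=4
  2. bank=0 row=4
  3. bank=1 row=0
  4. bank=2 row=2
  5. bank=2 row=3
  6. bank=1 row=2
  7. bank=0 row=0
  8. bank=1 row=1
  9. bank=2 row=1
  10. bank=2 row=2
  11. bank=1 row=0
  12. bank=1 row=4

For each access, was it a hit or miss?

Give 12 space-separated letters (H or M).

Acc 1: bank0 row4 -> MISS (open row4); precharges=0
Acc 2: bank0 row4 -> HIT
Acc 3: bank1 row0 -> MISS (open row0); precharges=0
Acc 4: bank2 row2 -> MISS (open row2); precharges=0
Acc 5: bank2 row3 -> MISS (open row3); precharges=1
Acc 6: bank1 row2 -> MISS (open row2); precharges=2
Acc 7: bank0 row0 -> MISS (open row0); precharges=3
Acc 8: bank1 row1 -> MISS (open row1); precharges=4
Acc 9: bank2 row1 -> MISS (open row1); precharges=5
Acc 10: bank2 row2 -> MISS (open row2); precharges=6
Acc 11: bank1 row0 -> MISS (open row0); precharges=7
Acc 12: bank1 row4 -> MISS (open row4); precharges=8

Answer: M H M M M M M M M M M M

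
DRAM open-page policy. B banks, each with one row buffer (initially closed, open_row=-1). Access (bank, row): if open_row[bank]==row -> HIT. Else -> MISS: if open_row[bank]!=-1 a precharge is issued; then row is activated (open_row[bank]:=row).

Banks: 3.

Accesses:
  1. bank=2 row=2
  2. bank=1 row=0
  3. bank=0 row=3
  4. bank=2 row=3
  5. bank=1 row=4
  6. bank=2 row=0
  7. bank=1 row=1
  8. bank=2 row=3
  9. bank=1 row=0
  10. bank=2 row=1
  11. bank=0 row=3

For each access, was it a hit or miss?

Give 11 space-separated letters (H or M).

Answer: M M M M M M M M M M H

Derivation:
Acc 1: bank2 row2 -> MISS (open row2); precharges=0
Acc 2: bank1 row0 -> MISS (open row0); precharges=0
Acc 3: bank0 row3 -> MISS (open row3); precharges=0
Acc 4: bank2 row3 -> MISS (open row3); precharges=1
Acc 5: bank1 row4 -> MISS (open row4); precharges=2
Acc 6: bank2 row0 -> MISS (open row0); precharges=3
Acc 7: bank1 row1 -> MISS (open row1); precharges=4
Acc 8: bank2 row3 -> MISS (open row3); precharges=5
Acc 9: bank1 row0 -> MISS (open row0); precharges=6
Acc 10: bank2 row1 -> MISS (open row1); precharges=7
Acc 11: bank0 row3 -> HIT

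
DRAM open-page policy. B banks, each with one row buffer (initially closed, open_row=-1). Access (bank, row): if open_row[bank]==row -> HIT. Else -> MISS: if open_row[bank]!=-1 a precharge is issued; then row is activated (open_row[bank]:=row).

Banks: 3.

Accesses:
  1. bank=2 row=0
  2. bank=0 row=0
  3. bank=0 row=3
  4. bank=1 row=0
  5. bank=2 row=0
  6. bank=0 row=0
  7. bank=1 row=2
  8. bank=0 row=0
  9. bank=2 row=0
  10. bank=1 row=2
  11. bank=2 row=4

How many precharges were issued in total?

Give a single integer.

Answer: 4

Derivation:
Acc 1: bank2 row0 -> MISS (open row0); precharges=0
Acc 2: bank0 row0 -> MISS (open row0); precharges=0
Acc 3: bank0 row3 -> MISS (open row3); precharges=1
Acc 4: bank1 row0 -> MISS (open row0); precharges=1
Acc 5: bank2 row0 -> HIT
Acc 6: bank0 row0 -> MISS (open row0); precharges=2
Acc 7: bank1 row2 -> MISS (open row2); precharges=3
Acc 8: bank0 row0 -> HIT
Acc 9: bank2 row0 -> HIT
Acc 10: bank1 row2 -> HIT
Acc 11: bank2 row4 -> MISS (open row4); precharges=4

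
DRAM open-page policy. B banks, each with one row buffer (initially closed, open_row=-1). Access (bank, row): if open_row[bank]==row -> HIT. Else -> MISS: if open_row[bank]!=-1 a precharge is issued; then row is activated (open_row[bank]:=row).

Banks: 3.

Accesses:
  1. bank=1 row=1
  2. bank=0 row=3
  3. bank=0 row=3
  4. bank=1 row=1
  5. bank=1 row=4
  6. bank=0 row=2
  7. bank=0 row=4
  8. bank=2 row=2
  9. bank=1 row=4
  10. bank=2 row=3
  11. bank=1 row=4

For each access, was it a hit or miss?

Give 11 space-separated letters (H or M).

Acc 1: bank1 row1 -> MISS (open row1); precharges=0
Acc 2: bank0 row3 -> MISS (open row3); precharges=0
Acc 3: bank0 row3 -> HIT
Acc 4: bank1 row1 -> HIT
Acc 5: bank1 row4 -> MISS (open row4); precharges=1
Acc 6: bank0 row2 -> MISS (open row2); precharges=2
Acc 7: bank0 row4 -> MISS (open row4); precharges=3
Acc 8: bank2 row2 -> MISS (open row2); precharges=3
Acc 9: bank1 row4 -> HIT
Acc 10: bank2 row3 -> MISS (open row3); precharges=4
Acc 11: bank1 row4 -> HIT

Answer: M M H H M M M M H M H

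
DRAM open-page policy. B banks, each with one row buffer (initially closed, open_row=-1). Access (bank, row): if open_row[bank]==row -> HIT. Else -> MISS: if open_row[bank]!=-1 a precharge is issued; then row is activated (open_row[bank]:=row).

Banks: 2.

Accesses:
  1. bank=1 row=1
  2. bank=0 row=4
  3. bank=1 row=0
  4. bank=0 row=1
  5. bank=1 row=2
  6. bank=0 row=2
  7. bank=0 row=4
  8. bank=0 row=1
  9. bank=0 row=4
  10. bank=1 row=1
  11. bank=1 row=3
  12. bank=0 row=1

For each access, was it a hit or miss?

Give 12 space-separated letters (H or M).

Acc 1: bank1 row1 -> MISS (open row1); precharges=0
Acc 2: bank0 row4 -> MISS (open row4); precharges=0
Acc 3: bank1 row0 -> MISS (open row0); precharges=1
Acc 4: bank0 row1 -> MISS (open row1); precharges=2
Acc 5: bank1 row2 -> MISS (open row2); precharges=3
Acc 6: bank0 row2 -> MISS (open row2); precharges=4
Acc 7: bank0 row4 -> MISS (open row4); precharges=5
Acc 8: bank0 row1 -> MISS (open row1); precharges=6
Acc 9: bank0 row4 -> MISS (open row4); precharges=7
Acc 10: bank1 row1 -> MISS (open row1); precharges=8
Acc 11: bank1 row3 -> MISS (open row3); precharges=9
Acc 12: bank0 row1 -> MISS (open row1); precharges=10

Answer: M M M M M M M M M M M M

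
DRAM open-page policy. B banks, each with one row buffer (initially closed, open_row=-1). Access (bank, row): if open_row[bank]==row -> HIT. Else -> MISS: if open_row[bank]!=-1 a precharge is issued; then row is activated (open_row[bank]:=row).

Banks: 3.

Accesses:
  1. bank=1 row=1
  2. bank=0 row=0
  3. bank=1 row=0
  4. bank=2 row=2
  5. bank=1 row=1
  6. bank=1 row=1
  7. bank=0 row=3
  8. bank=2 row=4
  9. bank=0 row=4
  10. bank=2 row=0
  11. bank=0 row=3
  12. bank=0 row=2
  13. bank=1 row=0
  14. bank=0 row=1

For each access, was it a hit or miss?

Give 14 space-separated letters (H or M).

Answer: M M M M M H M M M M M M M M

Derivation:
Acc 1: bank1 row1 -> MISS (open row1); precharges=0
Acc 2: bank0 row0 -> MISS (open row0); precharges=0
Acc 3: bank1 row0 -> MISS (open row0); precharges=1
Acc 4: bank2 row2 -> MISS (open row2); precharges=1
Acc 5: bank1 row1 -> MISS (open row1); precharges=2
Acc 6: bank1 row1 -> HIT
Acc 7: bank0 row3 -> MISS (open row3); precharges=3
Acc 8: bank2 row4 -> MISS (open row4); precharges=4
Acc 9: bank0 row4 -> MISS (open row4); precharges=5
Acc 10: bank2 row0 -> MISS (open row0); precharges=6
Acc 11: bank0 row3 -> MISS (open row3); precharges=7
Acc 12: bank0 row2 -> MISS (open row2); precharges=8
Acc 13: bank1 row0 -> MISS (open row0); precharges=9
Acc 14: bank0 row1 -> MISS (open row1); precharges=10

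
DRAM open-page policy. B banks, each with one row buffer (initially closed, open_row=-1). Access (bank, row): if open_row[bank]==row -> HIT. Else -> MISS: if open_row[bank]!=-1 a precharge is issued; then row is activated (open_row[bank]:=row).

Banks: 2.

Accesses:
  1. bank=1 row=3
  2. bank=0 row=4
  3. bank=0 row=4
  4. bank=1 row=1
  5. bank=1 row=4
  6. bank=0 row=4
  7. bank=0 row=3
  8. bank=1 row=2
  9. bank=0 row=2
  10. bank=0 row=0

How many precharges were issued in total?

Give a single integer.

Acc 1: bank1 row3 -> MISS (open row3); precharges=0
Acc 2: bank0 row4 -> MISS (open row4); precharges=0
Acc 3: bank0 row4 -> HIT
Acc 4: bank1 row1 -> MISS (open row1); precharges=1
Acc 5: bank1 row4 -> MISS (open row4); precharges=2
Acc 6: bank0 row4 -> HIT
Acc 7: bank0 row3 -> MISS (open row3); precharges=3
Acc 8: bank1 row2 -> MISS (open row2); precharges=4
Acc 9: bank0 row2 -> MISS (open row2); precharges=5
Acc 10: bank0 row0 -> MISS (open row0); precharges=6

Answer: 6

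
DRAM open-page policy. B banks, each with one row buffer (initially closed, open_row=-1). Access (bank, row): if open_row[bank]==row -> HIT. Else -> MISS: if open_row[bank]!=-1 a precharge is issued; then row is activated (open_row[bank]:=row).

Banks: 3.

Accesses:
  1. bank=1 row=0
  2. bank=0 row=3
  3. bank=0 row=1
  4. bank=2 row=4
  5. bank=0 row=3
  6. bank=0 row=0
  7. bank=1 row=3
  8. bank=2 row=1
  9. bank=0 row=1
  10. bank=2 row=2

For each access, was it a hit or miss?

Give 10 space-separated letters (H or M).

Answer: M M M M M M M M M M

Derivation:
Acc 1: bank1 row0 -> MISS (open row0); precharges=0
Acc 2: bank0 row3 -> MISS (open row3); precharges=0
Acc 3: bank0 row1 -> MISS (open row1); precharges=1
Acc 4: bank2 row4 -> MISS (open row4); precharges=1
Acc 5: bank0 row3 -> MISS (open row3); precharges=2
Acc 6: bank0 row0 -> MISS (open row0); precharges=3
Acc 7: bank1 row3 -> MISS (open row3); precharges=4
Acc 8: bank2 row1 -> MISS (open row1); precharges=5
Acc 9: bank0 row1 -> MISS (open row1); precharges=6
Acc 10: bank2 row2 -> MISS (open row2); precharges=7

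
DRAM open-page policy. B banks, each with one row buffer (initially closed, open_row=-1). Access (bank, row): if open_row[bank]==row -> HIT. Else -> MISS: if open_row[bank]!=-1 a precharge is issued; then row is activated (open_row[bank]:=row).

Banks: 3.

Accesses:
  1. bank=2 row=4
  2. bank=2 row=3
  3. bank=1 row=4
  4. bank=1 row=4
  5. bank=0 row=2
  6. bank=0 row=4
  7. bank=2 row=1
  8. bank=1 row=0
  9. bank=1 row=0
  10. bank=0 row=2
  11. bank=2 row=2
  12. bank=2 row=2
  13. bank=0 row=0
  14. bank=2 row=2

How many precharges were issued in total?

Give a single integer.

Answer: 7

Derivation:
Acc 1: bank2 row4 -> MISS (open row4); precharges=0
Acc 2: bank2 row3 -> MISS (open row3); precharges=1
Acc 3: bank1 row4 -> MISS (open row4); precharges=1
Acc 4: bank1 row4 -> HIT
Acc 5: bank0 row2 -> MISS (open row2); precharges=1
Acc 6: bank0 row4 -> MISS (open row4); precharges=2
Acc 7: bank2 row1 -> MISS (open row1); precharges=3
Acc 8: bank1 row0 -> MISS (open row0); precharges=4
Acc 9: bank1 row0 -> HIT
Acc 10: bank0 row2 -> MISS (open row2); precharges=5
Acc 11: bank2 row2 -> MISS (open row2); precharges=6
Acc 12: bank2 row2 -> HIT
Acc 13: bank0 row0 -> MISS (open row0); precharges=7
Acc 14: bank2 row2 -> HIT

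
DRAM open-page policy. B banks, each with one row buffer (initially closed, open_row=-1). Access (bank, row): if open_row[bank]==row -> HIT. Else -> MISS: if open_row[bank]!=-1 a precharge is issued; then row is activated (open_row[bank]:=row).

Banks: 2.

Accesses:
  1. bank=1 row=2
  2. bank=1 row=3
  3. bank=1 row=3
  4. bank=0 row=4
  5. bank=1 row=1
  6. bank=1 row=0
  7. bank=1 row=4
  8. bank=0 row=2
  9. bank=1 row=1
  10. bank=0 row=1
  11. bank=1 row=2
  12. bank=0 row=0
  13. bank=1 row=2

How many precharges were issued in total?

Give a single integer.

Acc 1: bank1 row2 -> MISS (open row2); precharges=0
Acc 2: bank1 row3 -> MISS (open row3); precharges=1
Acc 3: bank1 row3 -> HIT
Acc 4: bank0 row4 -> MISS (open row4); precharges=1
Acc 5: bank1 row1 -> MISS (open row1); precharges=2
Acc 6: bank1 row0 -> MISS (open row0); precharges=3
Acc 7: bank1 row4 -> MISS (open row4); precharges=4
Acc 8: bank0 row2 -> MISS (open row2); precharges=5
Acc 9: bank1 row1 -> MISS (open row1); precharges=6
Acc 10: bank0 row1 -> MISS (open row1); precharges=7
Acc 11: bank1 row2 -> MISS (open row2); precharges=8
Acc 12: bank0 row0 -> MISS (open row0); precharges=9
Acc 13: bank1 row2 -> HIT

Answer: 9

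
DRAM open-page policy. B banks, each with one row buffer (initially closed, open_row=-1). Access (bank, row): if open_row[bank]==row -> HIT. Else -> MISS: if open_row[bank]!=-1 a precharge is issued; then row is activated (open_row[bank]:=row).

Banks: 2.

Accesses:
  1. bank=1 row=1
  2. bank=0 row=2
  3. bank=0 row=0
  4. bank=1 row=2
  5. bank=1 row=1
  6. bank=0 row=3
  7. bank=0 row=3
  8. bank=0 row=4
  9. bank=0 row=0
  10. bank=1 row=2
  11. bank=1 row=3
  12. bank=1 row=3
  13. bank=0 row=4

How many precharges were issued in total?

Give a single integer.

Answer: 9

Derivation:
Acc 1: bank1 row1 -> MISS (open row1); precharges=0
Acc 2: bank0 row2 -> MISS (open row2); precharges=0
Acc 3: bank0 row0 -> MISS (open row0); precharges=1
Acc 4: bank1 row2 -> MISS (open row2); precharges=2
Acc 5: bank1 row1 -> MISS (open row1); precharges=3
Acc 6: bank0 row3 -> MISS (open row3); precharges=4
Acc 7: bank0 row3 -> HIT
Acc 8: bank0 row4 -> MISS (open row4); precharges=5
Acc 9: bank0 row0 -> MISS (open row0); precharges=6
Acc 10: bank1 row2 -> MISS (open row2); precharges=7
Acc 11: bank1 row3 -> MISS (open row3); precharges=8
Acc 12: bank1 row3 -> HIT
Acc 13: bank0 row4 -> MISS (open row4); precharges=9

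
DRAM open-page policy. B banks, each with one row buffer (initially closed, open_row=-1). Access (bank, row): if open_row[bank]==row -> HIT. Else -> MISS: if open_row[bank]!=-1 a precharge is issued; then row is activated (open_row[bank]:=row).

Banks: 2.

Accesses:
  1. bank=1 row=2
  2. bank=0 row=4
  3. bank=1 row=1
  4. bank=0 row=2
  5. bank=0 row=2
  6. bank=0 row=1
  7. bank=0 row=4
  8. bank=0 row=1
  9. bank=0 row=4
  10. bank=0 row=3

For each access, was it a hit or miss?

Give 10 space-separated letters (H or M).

Answer: M M M M H M M M M M

Derivation:
Acc 1: bank1 row2 -> MISS (open row2); precharges=0
Acc 2: bank0 row4 -> MISS (open row4); precharges=0
Acc 3: bank1 row1 -> MISS (open row1); precharges=1
Acc 4: bank0 row2 -> MISS (open row2); precharges=2
Acc 5: bank0 row2 -> HIT
Acc 6: bank0 row1 -> MISS (open row1); precharges=3
Acc 7: bank0 row4 -> MISS (open row4); precharges=4
Acc 8: bank0 row1 -> MISS (open row1); precharges=5
Acc 9: bank0 row4 -> MISS (open row4); precharges=6
Acc 10: bank0 row3 -> MISS (open row3); precharges=7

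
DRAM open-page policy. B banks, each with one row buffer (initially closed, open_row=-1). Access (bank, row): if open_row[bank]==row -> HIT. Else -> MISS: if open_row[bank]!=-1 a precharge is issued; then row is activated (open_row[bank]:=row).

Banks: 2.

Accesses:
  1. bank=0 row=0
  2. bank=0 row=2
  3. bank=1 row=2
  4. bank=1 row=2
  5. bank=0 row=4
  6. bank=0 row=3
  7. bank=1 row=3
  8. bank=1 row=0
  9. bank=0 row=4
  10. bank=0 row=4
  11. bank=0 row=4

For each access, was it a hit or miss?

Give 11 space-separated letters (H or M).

Answer: M M M H M M M M M H H

Derivation:
Acc 1: bank0 row0 -> MISS (open row0); precharges=0
Acc 2: bank0 row2 -> MISS (open row2); precharges=1
Acc 3: bank1 row2 -> MISS (open row2); precharges=1
Acc 4: bank1 row2 -> HIT
Acc 5: bank0 row4 -> MISS (open row4); precharges=2
Acc 6: bank0 row3 -> MISS (open row3); precharges=3
Acc 7: bank1 row3 -> MISS (open row3); precharges=4
Acc 8: bank1 row0 -> MISS (open row0); precharges=5
Acc 9: bank0 row4 -> MISS (open row4); precharges=6
Acc 10: bank0 row4 -> HIT
Acc 11: bank0 row4 -> HIT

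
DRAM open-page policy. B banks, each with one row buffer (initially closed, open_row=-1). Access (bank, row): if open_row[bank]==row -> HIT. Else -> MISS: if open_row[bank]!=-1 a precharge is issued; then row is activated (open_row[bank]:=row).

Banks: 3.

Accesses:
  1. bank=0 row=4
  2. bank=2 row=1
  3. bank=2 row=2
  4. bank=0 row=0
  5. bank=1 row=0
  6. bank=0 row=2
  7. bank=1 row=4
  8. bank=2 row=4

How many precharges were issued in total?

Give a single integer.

Acc 1: bank0 row4 -> MISS (open row4); precharges=0
Acc 2: bank2 row1 -> MISS (open row1); precharges=0
Acc 3: bank2 row2 -> MISS (open row2); precharges=1
Acc 4: bank0 row0 -> MISS (open row0); precharges=2
Acc 5: bank1 row0 -> MISS (open row0); precharges=2
Acc 6: bank0 row2 -> MISS (open row2); precharges=3
Acc 7: bank1 row4 -> MISS (open row4); precharges=4
Acc 8: bank2 row4 -> MISS (open row4); precharges=5

Answer: 5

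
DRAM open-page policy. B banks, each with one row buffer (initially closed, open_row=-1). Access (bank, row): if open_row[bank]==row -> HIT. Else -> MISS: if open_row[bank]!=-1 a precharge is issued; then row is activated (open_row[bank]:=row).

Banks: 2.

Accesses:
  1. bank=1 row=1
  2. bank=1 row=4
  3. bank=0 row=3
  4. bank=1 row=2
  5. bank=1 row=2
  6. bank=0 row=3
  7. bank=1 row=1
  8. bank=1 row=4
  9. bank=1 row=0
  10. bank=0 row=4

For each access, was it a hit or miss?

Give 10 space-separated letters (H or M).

Acc 1: bank1 row1 -> MISS (open row1); precharges=0
Acc 2: bank1 row4 -> MISS (open row4); precharges=1
Acc 3: bank0 row3 -> MISS (open row3); precharges=1
Acc 4: bank1 row2 -> MISS (open row2); precharges=2
Acc 5: bank1 row2 -> HIT
Acc 6: bank0 row3 -> HIT
Acc 7: bank1 row1 -> MISS (open row1); precharges=3
Acc 8: bank1 row4 -> MISS (open row4); precharges=4
Acc 9: bank1 row0 -> MISS (open row0); precharges=5
Acc 10: bank0 row4 -> MISS (open row4); precharges=6

Answer: M M M M H H M M M M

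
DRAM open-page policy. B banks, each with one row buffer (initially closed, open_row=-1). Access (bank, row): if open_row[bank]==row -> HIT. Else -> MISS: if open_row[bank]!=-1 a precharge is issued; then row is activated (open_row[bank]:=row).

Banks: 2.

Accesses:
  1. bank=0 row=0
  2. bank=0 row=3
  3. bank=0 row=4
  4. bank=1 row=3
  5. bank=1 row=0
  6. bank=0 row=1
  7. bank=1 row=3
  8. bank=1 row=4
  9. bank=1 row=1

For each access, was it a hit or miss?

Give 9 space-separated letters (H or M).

Answer: M M M M M M M M M

Derivation:
Acc 1: bank0 row0 -> MISS (open row0); precharges=0
Acc 2: bank0 row3 -> MISS (open row3); precharges=1
Acc 3: bank0 row4 -> MISS (open row4); precharges=2
Acc 4: bank1 row3 -> MISS (open row3); precharges=2
Acc 5: bank1 row0 -> MISS (open row0); precharges=3
Acc 6: bank0 row1 -> MISS (open row1); precharges=4
Acc 7: bank1 row3 -> MISS (open row3); precharges=5
Acc 8: bank1 row4 -> MISS (open row4); precharges=6
Acc 9: bank1 row1 -> MISS (open row1); precharges=7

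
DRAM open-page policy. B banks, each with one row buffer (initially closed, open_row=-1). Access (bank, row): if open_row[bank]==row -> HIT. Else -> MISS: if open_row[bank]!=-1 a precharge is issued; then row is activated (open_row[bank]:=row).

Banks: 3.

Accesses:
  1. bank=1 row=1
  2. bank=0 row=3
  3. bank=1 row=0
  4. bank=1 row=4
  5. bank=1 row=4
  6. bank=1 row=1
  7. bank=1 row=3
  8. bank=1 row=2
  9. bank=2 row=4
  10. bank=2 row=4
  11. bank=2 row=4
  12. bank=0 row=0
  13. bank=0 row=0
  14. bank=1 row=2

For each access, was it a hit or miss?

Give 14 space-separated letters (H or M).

Acc 1: bank1 row1 -> MISS (open row1); precharges=0
Acc 2: bank0 row3 -> MISS (open row3); precharges=0
Acc 3: bank1 row0 -> MISS (open row0); precharges=1
Acc 4: bank1 row4 -> MISS (open row4); precharges=2
Acc 5: bank1 row4 -> HIT
Acc 6: bank1 row1 -> MISS (open row1); precharges=3
Acc 7: bank1 row3 -> MISS (open row3); precharges=4
Acc 8: bank1 row2 -> MISS (open row2); precharges=5
Acc 9: bank2 row4 -> MISS (open row4); precharges=5
Acc 10: bank2 row4 -> HIT
Acc 11: bank2 row4 -> HIT
Acc 12: bank0 row0 -> MISS (open row0); precharges=6
Acc 13: bank0 row0 -> HIT
Acc 14: bank1 row2 -> HIT

Answer: M M M M H M M M M H H M H H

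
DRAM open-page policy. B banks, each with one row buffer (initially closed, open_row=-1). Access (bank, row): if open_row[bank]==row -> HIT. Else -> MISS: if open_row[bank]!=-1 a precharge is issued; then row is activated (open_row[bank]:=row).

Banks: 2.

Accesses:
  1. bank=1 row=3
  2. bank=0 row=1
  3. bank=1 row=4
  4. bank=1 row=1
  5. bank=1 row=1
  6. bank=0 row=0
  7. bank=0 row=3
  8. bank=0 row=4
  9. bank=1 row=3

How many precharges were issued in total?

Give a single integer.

Answer: 6

Derivation:
Acc 1: bank1 row3 -> MISS (open row3); precharges=0
Acc 2: bank0 row1 -> MISS (open row1); precharges=0
Acc 3: bank1 row4 -> MISS (open row4); precharges=1
Acc 4: bank1 row1 -> MISS (open row1); precharges=2
Acc 5: bank1 row1 -> HIT
Acc 6: bank0 row0 -> MISS (open row0); precharges=3
Acc 7: bank0 row3 -> MISS (open row3); precharges=4
Acc 8: bank0 row4 -> MISS (open row4); precharges=5
Acc 9: bank1 row3 -> MISS (open row3); precharges=6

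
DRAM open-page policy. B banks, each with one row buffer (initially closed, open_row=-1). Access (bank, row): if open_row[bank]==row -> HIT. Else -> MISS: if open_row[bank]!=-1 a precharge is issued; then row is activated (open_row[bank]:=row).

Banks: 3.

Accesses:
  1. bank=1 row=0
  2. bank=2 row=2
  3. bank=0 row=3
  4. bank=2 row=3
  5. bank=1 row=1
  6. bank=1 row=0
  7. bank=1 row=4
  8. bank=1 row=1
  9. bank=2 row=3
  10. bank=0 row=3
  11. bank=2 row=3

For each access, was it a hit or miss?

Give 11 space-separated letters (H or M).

Answer: M M M M M M M M H H H

Derivation:
Acc 1: bank1 row0 -> MISS (open row0); precharges=0
Acc 2: bank2 row2 -> MISS (open row2); precharges=0
Acc 3: bank0 row3 -> MISS (open row3); precharges=0
Acc 4: bank2 row3 -> MISS (open row3); precharges=1
Acc 5: bank1 row1 -> MISS (open row1); precharges=2
Acc 6: bank1 row0 -> MISS (open row0); precharges=3
Acc 7: bank1 row4 -> MISS (open row4); precharges=4
Acc 8: bank1 row1 -> MISS (open row1); precharges=5
Acc 9: bank2 row3 -> HIT
Acc 10: bank0 row3 -> HIT
Acc 11: bank2 row3 -> HIT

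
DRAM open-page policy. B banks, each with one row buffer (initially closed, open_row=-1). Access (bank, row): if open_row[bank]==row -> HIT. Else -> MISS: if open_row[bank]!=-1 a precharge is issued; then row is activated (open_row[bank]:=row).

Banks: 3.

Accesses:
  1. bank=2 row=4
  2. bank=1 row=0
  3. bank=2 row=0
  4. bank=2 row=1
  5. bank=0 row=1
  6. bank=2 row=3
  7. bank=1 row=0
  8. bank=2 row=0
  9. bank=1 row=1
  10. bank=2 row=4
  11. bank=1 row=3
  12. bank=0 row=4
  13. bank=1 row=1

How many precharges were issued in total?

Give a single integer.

Answer: 9

Derivation:
Acc 1: bank2 row4 -> MISS (open row4); precharges=0
Acc 2: bank1 row0 -> MISS (open row0); precharges=0
Acc 3: bank2 row0 -> MISS (open row0); precharges=1
Acc 4: bank2 row1 -> MISS (open row1); precharges=2
Acc 5: bank0 row1 -> MISS (open row1); precharges=2
Acc 6: bank2 row3 -> MISS (open row3); precharges=3
Acc 7: bank1 row0 -> HIT
Acc 8: bank2 row0 -> MISS (open row0); precharges=4
Acc 9: bank1 row1 -> MISS (open row1); precharges=5
Acc 10: bank2 row4 -> MISS (open row4); precharges=6
Acc 11: bank1 row3 -> MISS (open row3); precharges=7
Acc 12: bank0 row4 -> MISS (open row4); precharges=8
Acc 13: bank1 row1 -> MISS (open row1); precharges=9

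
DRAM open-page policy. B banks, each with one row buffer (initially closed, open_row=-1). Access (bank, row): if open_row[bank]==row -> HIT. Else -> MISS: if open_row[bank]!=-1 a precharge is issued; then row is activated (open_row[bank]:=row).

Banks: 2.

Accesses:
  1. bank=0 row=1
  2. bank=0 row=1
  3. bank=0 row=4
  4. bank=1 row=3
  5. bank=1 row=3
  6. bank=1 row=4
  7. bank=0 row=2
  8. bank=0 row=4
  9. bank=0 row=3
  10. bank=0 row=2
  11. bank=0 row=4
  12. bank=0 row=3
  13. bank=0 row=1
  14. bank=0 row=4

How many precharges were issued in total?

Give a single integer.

Answer: 10

Derivation:
Acc 1: bank0 row1 -> MISS (open row1); precharges=0
Acc 2: bank0 row1 -> HIT
Acc 3: bank0 row4 -> MISS (open row4); precharges=1
Acc 4: bank1 row3 -> MISS (open row3); precharges=1
Acc 5: bank1 row3 -> HIT
Acc 6: bank1 row4 -> MISS (open row4); precharges=2
Acc 7: bank0 row2 -> MISS (open row2); precharges=3
Acc 8: bank0 row4 -> MISS (open row4); precharges=4
Acc 9: bank0 row3 -> MISS (open row3); precharges=5
Acc 10: bank0 row2 -> MISS (open row2); precharges=6
Acc 11: bank0 row4 -> MISS (open row4); precharges=7
Acc 12: bank0 row3 -> MISS (open row3); precharges=8
Acc 13: bank0 row1 -> MISS (open row1); precharges=9
Acc 14: bank0 row4 -> MISS (open row4); precharges=10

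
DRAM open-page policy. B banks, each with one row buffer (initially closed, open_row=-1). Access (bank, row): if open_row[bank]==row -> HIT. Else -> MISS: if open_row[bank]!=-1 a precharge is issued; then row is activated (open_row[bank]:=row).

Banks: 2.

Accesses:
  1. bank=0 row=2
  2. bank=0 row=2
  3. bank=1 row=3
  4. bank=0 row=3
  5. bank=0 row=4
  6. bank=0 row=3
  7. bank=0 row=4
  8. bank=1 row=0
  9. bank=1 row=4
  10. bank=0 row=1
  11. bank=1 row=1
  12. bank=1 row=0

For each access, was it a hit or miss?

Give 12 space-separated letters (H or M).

Acc 1: bank0 row2 -> MISS (open row2); precharges=0
Acc 2: bank0 row2 -> HIT
Acc 3: bank1 row3 -> MISS (open row3); precharges=0
Acc 4: bank0 row3 -> MISS (open row3); precharges=1
Acc 5: bank0 row4 -> MISS (open row4); precharges=2
Acc 6: bank0 row3 -> MISS (open row3); precharges=3
Acc 7: bank0 row4 -> MISS (open row4); precharges=4
Acc 8: bank1 row0 -> MISS (open row0); precharges=5
Acc 9: bank1 row4 -> MISS (open row4); precharges=6
Acc 10: bank0 row1 -> MISS (open row1); precharges=7
Acc 11: bank1 row1 -> MISS (open row1); precharges=8
Acc 12: bank1 row0 -> MISS (open row0); precharges=9

Answer: M H M M M M M M M M M M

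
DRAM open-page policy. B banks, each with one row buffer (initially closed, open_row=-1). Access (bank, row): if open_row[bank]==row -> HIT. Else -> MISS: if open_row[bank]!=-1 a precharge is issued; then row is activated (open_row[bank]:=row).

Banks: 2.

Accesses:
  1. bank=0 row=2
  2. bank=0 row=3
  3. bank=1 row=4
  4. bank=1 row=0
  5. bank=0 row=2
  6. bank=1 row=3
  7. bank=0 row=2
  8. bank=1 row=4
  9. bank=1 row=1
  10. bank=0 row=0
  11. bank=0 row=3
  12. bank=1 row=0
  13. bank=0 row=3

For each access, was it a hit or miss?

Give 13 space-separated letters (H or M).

Acc 1: bank0 row2 -> MISS (open row2); precharges=0
Acc 2: bank0 row3 -> MISS (open row3); precharges=1
Acc 3: bank1 row4 -> MISS (open row4); precharges=1
Acc 4: bank1 row0 -> MISS (open row0); precharges=2
Acc 5: bank0 row2 -> MISS (open row2); precharges=3
Acc 6: bank1 row3 -> MISS (open row3); precharges=4
Acc 7: bank0 row2 -> HIT
Acc 8: bank1 row4 -> MISS (open row4); precharges=5
Acc 9: bank1 row1 -> MISS (open row1); precharges=6
Acc 10: bank0 row0 -> MISS (open row0); precharges=7
Acc 11: bank0 row3 -> MISS (open row3); precharges=8
Acc 12: bank1 row0 -> MISS (open row0); precharges=9
Acc 13: bank0 row3 -> HIT

Answer: M M M M M M H M M M M M H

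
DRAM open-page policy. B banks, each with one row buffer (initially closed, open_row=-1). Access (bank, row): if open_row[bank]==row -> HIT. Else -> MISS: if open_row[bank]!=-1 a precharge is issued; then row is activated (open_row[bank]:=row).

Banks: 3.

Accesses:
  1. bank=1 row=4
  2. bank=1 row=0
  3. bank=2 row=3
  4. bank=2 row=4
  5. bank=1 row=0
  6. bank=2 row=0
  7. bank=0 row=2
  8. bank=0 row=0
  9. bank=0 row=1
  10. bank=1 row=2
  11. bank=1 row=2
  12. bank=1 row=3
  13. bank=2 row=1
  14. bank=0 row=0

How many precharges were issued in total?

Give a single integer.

Acc 1: bank1 row4 -> MISS (open row4); precharges=0
Acc 2: bank1 row0 -> MISS (open row0); precharges=1
Acc 3: bank2 row3 -> MISS (open row3); precharges=1
Acc 4: bank2 row4 -> MISS (open row4); precharges=2
Acc 5: bank1 row0 -> HIT
Acc 6: bank2 row0 -> MISS (open row0); precharges=3
Acc 7: bank0 row2 -> MISS (open row2); precharges=3
Acc 8: bank0 row0 -> MISS (open row0); precharges=4
Acc 9: bank0 row1 -> MISS (open row1); precharges=5
Acc 10: bank1 row2 -> MISS (open row2); precharges=6
Acc 11: bank1 row2 -> HIT
Acc 12: bank1 row3 -> MISS (open row3); precharges=7
Acc 13: bank2 row1 -> MISS (open row1); precharges=8
Acc 14: bank0 row0 -> MISS (open row0); precharges=9

Answer: 9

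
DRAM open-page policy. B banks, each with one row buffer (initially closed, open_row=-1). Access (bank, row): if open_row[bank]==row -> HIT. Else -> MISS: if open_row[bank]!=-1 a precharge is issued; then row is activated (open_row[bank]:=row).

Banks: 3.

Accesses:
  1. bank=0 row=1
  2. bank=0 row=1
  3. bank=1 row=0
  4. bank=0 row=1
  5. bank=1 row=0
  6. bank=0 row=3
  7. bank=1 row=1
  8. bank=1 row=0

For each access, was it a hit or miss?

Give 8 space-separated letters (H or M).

Acc 1: bank0 row1 -> MISS (open row1); precharges=0
Acc 2: bank0 row1 -> HIT
Acc 3: bank1 row0 -> MISS (open row0); precharges=0
Acc 4: bank0 row1 -> HIT
Acc 5: bank1 row0 -> HIT
Acc 6: bank0 row3 -> MISS (open row3); precharges=1
Acc 7: bank1 row1 -> MISS (open row1); precharges=2
Acc 8: bank1 row0 -> MISS (open row0); precharges=3

Answer: M H M H H M M M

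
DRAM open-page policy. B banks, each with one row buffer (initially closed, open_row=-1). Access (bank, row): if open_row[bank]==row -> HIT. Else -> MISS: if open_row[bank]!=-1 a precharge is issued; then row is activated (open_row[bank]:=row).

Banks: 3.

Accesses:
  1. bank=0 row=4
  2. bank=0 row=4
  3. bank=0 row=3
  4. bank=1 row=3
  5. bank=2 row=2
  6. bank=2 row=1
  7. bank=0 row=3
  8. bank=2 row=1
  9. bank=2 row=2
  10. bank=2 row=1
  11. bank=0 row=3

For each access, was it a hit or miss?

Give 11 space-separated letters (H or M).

Answer: M H M M M M H H M M H

Derivation:
Acc 1: bank0 row4 -> MISS (open row4); precharges=0
Acc 2: bank0 row4 -> HIT
Acc 3: bank0 row3 -> MISS (open row3); precharges=1
Acc 4: bank1 row3 -> MISS (open row3); precharges=1
Acc 5: bank2 row2 -> MISS (open row2); precharges=1
Acc 6: bank2 row1 -> MISS (open row1); precharges=2
Acc 7: bank0 row3 -> HIT
Acc 8: bank2 row1 -> HIT
Acc 9: bank2 row2 -> MISS (open row2); precharges=3
Acc 10: bank2 row1 -> MISS (open row1); precharges=4
Acc 11: bank0 row3 -> HIT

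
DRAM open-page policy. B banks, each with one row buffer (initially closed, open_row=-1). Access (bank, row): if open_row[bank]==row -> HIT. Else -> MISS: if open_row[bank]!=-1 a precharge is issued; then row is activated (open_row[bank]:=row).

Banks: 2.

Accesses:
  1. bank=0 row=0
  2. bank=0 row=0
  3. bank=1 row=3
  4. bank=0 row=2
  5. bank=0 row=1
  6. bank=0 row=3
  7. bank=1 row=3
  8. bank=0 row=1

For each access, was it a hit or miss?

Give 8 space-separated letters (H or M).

Acc 1: bank0 row0 -> MISS (open row0); precharges=0
Acc 2: bank0 row0 -> HIT
Acc 3: bank1 row3 -> MISS (open row3); precharges=0
Acc 4: bank0 row2 -> MISS (open row2); precharges=1
Acc 5: bank0 row1 -> MISS (open row1); precharges=2
Acc 6: bank0 row3 -> MISS (open row3); precharges=3
Acc 7: bank1 row3 -> HIT
Acc 8: bank0 row1 -> MISS (open row1); precharges=4

Answer: M H M M M M H M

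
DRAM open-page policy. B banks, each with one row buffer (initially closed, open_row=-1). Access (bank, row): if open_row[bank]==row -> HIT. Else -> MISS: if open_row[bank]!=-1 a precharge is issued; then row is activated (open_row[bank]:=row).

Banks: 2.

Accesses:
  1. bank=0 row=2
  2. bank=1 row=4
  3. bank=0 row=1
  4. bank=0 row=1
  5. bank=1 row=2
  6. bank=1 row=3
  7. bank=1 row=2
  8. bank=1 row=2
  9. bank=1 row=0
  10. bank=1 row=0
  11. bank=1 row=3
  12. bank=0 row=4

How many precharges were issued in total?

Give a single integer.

Acc 1: bank0 row2 -> MISS (open row2); precharges=0
Acc 2: bank1 row4 -> MISS (open row4); precharges=0
Acc 3: bank0 row1 -> MISS (open row1); precharges=1
Acc 4: bank0 row1 -> HIT
Acc 5: bank1 row2 -> MISS (open row2); precharges=2
Acc 6: bank1 row3 -> MISS (open row3); precharges=3
Acc 7: bank1 row2 -> MISS (open row2); precharges=4
Acc 8: bank1 row2 -> HIT
Acc 9: bank1 row0 -> MISS (open row0); precharges=5
Acc 10: bank1 row0 -> HIT
Acc 11: bank1 row3 -> MISS (open row3); precharges=6
Acc 12: bank0 row4 -> MISS (open row4); precharges=7

Answer: 7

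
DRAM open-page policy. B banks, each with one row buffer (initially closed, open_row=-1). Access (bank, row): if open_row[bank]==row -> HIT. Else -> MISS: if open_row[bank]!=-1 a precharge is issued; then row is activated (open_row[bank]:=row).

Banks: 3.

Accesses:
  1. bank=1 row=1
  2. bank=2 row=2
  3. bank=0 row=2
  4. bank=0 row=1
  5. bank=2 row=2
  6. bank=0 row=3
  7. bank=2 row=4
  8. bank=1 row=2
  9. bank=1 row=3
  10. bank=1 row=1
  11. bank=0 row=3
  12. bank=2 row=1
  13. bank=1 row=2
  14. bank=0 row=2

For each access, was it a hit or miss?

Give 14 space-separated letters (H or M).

Answer: M M M M H M M M M M H M M M

Derivation:
Acc 1: bank1 row1 -> MISS (open row1); precharges=0
Acc 2: bank2 row2 -> MISS (open row2); precharges=0
Acc 3: bank0 row2 -> MISS (open row2); precharges=0
Acc 4: bank0 row1 -> MISS (open row1); precharges=1
Acc 5: bank2 row2 -> HIT
Acc 6: bank0 row3 -> MISS (open row3); precharges=2
Acc 7: bank2 row4 -> MISS (open row4); precharges=3
Acc 8: bank1 row2 -> MISS (open row2); precharges=4
Acc 9: bank1 row3 -> MISS (open row3); precharges=5
Acc 10: bank1 row1 -> MISS (open row1); precharges=6
Acc 11: bank0 row3 -> HIT
Acc 12: bank2 row1 -> MISS (open row1); precharges=7
Acc 13: bank1 row2 -> MISS (open row2); precharges=8
Acc 14: bank0 row2 -> MISS (open row2); precharges=9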